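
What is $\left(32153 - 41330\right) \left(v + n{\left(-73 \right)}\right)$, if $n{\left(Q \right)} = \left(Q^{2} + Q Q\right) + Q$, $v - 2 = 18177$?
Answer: $-263967228$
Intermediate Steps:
$v = 18179$ ($v = 2 + 18177 = 18179$)
$n{\left(Q \right)} = Q + 2 Q^{2}$ ($n{\left(Q \right)} = \left(Q^{2} + Q^{2}\right) + Q = 2 Q^{2} + Q = Q + 2 Q^{2}$)
$\left(32153 - 41330\right) \left(v + n{\left(-73 \right)}\right) = \left(32153 - 41330\right) \left(18179 - 73 \left(1 + 2 \left(-73\right)\right)\right) = - 9177 \left(18179 - 73 \left(1 - 146\right)\right) = - 9177 \left(18179 - -10585\right) = - 9177 \left(18179 + 10585\right) = \left(-9177\right) 28764 = -263967228$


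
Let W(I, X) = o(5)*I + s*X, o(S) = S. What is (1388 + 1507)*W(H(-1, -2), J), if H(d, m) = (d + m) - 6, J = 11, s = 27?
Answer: 729540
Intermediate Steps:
H(d, m) = -6 + d + m
W(I, X) = 5*I + 27*X
(1388 + 1507)*W(H(-1, -2), J) = (1388 + 1507)*(5*(-6 - 1 - 2) + 27*11) = 2895*(5*(-9) + 297) = 2895*(-45 + 297) = 2895*252 = 729540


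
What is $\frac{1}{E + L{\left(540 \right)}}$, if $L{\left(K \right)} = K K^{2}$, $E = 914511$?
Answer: $\frac{1}{158378511} \approx 6.314 \cdot 10^{-9}$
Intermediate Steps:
$L{\left(K \right)} = K^{3}$
$\frac{1}{E + L{\left(540 \right)}} = \frac{1}{914511 + 540^{3}} = \frac{1}{914511 + 157464000} = \frac{1}{158378511}$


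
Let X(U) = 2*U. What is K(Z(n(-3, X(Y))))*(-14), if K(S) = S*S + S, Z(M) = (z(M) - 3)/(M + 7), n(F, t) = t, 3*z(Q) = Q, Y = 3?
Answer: 168/169 ≈ 0.99408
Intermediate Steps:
z(Q) = Q/3
Z(M) = (-3 + M/3)/(7 + M) (Z(M) = (M/3 - 3)/(M + 7) = (-3 + M/3)/(7 + M))
K(S) = S + S² (K(S) = S² + S = S + S²)
K(Z(n(-3, X(Y))))*(-14) = (((-9 + 2*3)/(3*(7 + 2*3)))*(1 + (-9 + 2*3)/(3*(7 + 2*3))))*(-14) = (((-9 + 6)/(3*(7 + 6)))*(1 + (-9 + 6)/(3*(7 + 6))))*(-14) = (((⅓)*(-3)/13)*(1 + (⅓)*(-3)/13))*(-14) = (((⅓)*(1/13)*(-3))*(1 + (⅓)*(1/13)*(-3)))*(-14) = -(1 - 1/13)/13*(-14) = -1/13*12/13*(-14) = -12/169*(-14) = 168/169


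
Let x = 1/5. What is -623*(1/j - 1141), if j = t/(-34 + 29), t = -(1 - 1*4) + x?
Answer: 11389063/16 ≈ 7.1182e+5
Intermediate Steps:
x = ⅕ ≈ 0.20000
t = 16/5 (t = -(1 - 1*4) + ⅕ = -(1 - 4) + ⅕ = -1*(-3) + ⅕ = 3 + ⅕ = 16/5 ≈ 3.2000)
j = -16/25 (j = 16/(5*(-34 + 29)) = (16/5)/(-5) = (16/5)*(-⅕) = -16/25 ≈ -0.64000)
-623*(1/j - 1141) = -623*(1/(-16/25) - 1141) = -623*(-25/16 - 1141) = -623*(-18281/16) = 11389063/16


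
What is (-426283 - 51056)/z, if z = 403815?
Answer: -159113/134605 ≈ -1.1821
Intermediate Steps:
(-426283 - 51056)/z = (-426283 - 51056)/403815 = -477339*1/403815 = -159113/134605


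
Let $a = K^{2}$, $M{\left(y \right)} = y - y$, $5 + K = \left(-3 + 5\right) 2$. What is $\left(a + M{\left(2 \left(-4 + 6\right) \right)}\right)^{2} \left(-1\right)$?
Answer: $-1$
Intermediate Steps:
$K = -1$ ($K = -5 + \left(-3 + 5\right) 2 = -5 + 2 \cdot 2 = -5 + 4 = -1$)
$M{\left(y \right)} = 0$
$a = 1$ ($a = \left(-1\right)^{2} = 1$)
$\left(a + M{\left(2 \left(-4 + 6\right) \right)}\right)^{2} \left(-1\right) = \left(1 + 0\right)^{2} \left(-1\right) = 1^{2} \left(-1\right) = 1 \left(-1\right) = -1$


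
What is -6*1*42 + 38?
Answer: -214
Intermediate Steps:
-6*1*42 + 38 = -6*42 + 38 = -252 + 38 = -214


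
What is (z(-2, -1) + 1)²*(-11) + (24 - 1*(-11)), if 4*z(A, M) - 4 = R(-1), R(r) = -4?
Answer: 24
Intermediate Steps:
z(A, M) = 0 (z(A, M) = 1 + (¼)*(-4) = 1 - 1 = 0)
(z(-2, -1) + 1)²*(-11) + (24 - 1*(-11)) = (0 + 1)²*(-11) + (24 - 1*(-11)) = 1²*(-11) + (24 + 11) = 1*(-11) + 35 = -11 + 35 = 24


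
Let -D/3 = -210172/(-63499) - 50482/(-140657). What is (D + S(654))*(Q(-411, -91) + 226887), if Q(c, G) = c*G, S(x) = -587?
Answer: -1411599192305997216/8931578843 ≈ -1.5805e+8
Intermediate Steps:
D = -98303158566/8931578843 (D = -3*(-210172/(-63499) - 50482/(-140657)) = -3*(-210172*(-1/63499) - 50482*(-1/140657)) = -3*(210172/63499 + 50482/140657) = -3*32767719522/8931578843 = -98303158566/8931578843 ≈ -11.006)
Q(c, G) = G*c
(D + S(654))*(Q(-411, -91) + 226887) = (-98303158566/8931578843 - 587)*(-91*(-411) + 226887) = -5341139939407*(37401 + 226887)/8931578843 = -5341139939407/8931578843*264288 = -1411599192305997216/8931578843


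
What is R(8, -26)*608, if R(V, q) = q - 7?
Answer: -20064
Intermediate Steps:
R(V, q) = -7 + q
R(8, -26)*608 = (-7 - 26)*608 = -33*608 = -20064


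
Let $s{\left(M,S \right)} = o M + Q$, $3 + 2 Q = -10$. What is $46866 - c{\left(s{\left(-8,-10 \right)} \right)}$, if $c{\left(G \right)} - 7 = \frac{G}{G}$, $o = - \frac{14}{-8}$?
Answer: $46858$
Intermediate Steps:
$Q = - \frac{13}{2}$ ($Q = - \frac{3}{2} + \frac{1}{2} \left(-10\right) = - \frac{3}{2} - 5 = - \frac{13}{2} \approx -6.5$)
$o = \frac{7}{4}$ ($o = \left(-14\right) \left(- \frac{1}{8}\right) = \frac{7}{4} \approx 1.75$)
$s{\left(M,S \right)} = - \frac{13}{2} + \frac{7 M}{4}$ ($s{\left(M,S \right)} = \frac{7 M}{4} - \frac{13}{2} = - \frac{13}{2} + \frac{7 M}{4}$)
$c{\left(G \right)} = 8$ ($c{\left(G \right)} = 7 + \frac{G}{G} = 7 + 1 = 8$)
$46866 - c{\left(s{\left(-8,-10 \right)} \right)} = 46866 - 8 = 46858$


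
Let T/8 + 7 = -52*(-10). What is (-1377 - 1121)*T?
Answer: -10251792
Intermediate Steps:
T = 4104 (T = -56 + 8*(-52*(-10)) = -56 + 8*520 = -56 + 4160 = 4104)
(-1377 - 1121)*T = (-1377 - 1121)*4104 = -2498*4104 = -10251792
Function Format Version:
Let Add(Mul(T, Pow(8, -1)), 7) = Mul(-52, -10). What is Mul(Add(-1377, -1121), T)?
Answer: -10251792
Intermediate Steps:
T = 4104 (T = Add(-56, Mul(8, Mul(-52, -10))) = Add(-56, Mul(8, 520)) = Add(-56, 4160) = 4104)
Mul(Add(-1377, -1121), T) = Mul(Add(-1377, -1121), 4104) = Mul(-2498, 4104) = -10251792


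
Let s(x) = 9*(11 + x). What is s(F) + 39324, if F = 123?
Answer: 40530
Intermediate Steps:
s(x) = 99 + 9*x
s(F) + 39324 = (99 + 9*123) + 39324 = (99 + 1107) + 39324 = 1206 + 39324 = 40530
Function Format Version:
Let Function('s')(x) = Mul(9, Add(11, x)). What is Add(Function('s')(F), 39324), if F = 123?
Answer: 40530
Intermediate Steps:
Function('s')(x) = Add(99, Mul(9, x))
Add(Function('s')(F), 39324) = Add(Add(99, Mul(9, 123)), 39324) = Add(Add(99, 1107), 39324) = Add(1206, 39324) = 40530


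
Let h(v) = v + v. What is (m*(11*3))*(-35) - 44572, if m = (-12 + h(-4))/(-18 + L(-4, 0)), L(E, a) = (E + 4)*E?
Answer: -137566/3 ≈ -45855.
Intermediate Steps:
h(v) = 2*v
L(E, a) = E*(4 + E) (L(E, a) = (4 + E)*E = E*(4 + E))
m = 10/9 (m = (-12 + 2*(-4))/(-18 - 4*(4 - 4)) = (-12 - 8)/(-18 - 4*0) = -20/(-18 + 0) = -20/(-18) = -20*(-1/18) = 10/9 ≈ 1.1111)
(m*(11*3))*(-35) - 44572 = (10*(11*3)/9)*(-35) - 44572 = ((10/9)*33)*(-35) - 44572 = (110/3)*(-35) - 44572 = -3850/3 - 44572 = -137566/3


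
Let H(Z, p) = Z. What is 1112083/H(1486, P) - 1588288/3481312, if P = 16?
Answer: 120910865529/161663426 ≈ 747.92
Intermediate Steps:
1112083/H(1486, P) - 1588288/3481312 = 1112083/1486 - 1588288/3481312 = 1112083*(1/1486) - 1588288*1/3481312 = 1112083/1486 - 49634/108791 = 120910865529/161663426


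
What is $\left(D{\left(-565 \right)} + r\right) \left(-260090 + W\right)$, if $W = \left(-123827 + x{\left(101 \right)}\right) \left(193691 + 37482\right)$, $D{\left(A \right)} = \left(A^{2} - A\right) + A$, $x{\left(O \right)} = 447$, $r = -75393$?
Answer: $-6954670137868560$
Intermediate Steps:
$D{\left(A \right)} = A^{2}$
$W = -28522124740$ ($W = \left(-123827 + 447\right) \left(193691 + 37482\right) = \left(-123380\right) 231173 = -28522124740$)
$\left(D{\left(-565 \right)} + r\right) \left(-260090 + W\right) = \left(\left(-565\right)^{2} - 75393\right) \left(-260090 - 28522124740\right) = \left(319225 - 75393\right) \left(-28522384830\right) = 243832 \left(-28522384830\right) = -6954670137868560$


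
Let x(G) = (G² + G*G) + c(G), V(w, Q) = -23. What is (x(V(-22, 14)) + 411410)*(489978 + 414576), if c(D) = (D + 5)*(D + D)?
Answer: 373848549984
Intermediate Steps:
c(D) = 2*D*(5 + D) (c(D) = (5 + D)*(2*D) = 2*D*(5 + D))
x(G) = 2*G² + 2*G*(5 + G) (x(G) = (G² + G*G) + 2*G*(5 + G) = (G² + G²) + 2*G*(5 + G) = 2*G² + 2*G*(5 + G))
(x(V(-22, 14)) + 411410)*(489978 + 414576) = (2*(-23)*(5 + 2*(-23)) + 411410)*(489978 + 414576) = (2*(-23)*(5 - 46) + 411410)*904554 = (2*(-23)*(-41) + 411410)*904554 = (1886 + 411410)*904554 = 413296*904554 = 373848549984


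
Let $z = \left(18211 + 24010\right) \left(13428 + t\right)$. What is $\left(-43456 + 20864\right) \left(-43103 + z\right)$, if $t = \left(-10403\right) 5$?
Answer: $36807447359360$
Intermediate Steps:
$t = -52015$
$z = -1629181727$ ($z = \left(18211 + 24010\right) \left(13428 - 52015\right) = 42221 \left(-38587\right) = -1629181727$)
$\left(-43456 + 20864\right) \left(-43103 + z\right) = \left(-43456 + 20864\right) \left(-43103 - 1629181727\right) = \left(-22592\right) \left(-1629224830\right) = 36807447359360$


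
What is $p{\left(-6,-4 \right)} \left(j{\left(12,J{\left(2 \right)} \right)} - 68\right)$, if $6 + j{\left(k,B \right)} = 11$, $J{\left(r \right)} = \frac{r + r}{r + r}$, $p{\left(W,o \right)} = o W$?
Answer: $-1512$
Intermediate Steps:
$p{\left(W,o \right)} = W o$
$J{\left(r \right)} = 1$ ($J{\left(r \right)} = \frac{2 r}{2 r} = 2 r \frac{1}{2 r} = 1$)
$j{\left(k,B \right)} = 5$ ($j{\left(k,B \right)} = -6 + 11 = 5$)
$p{\left(-6,-4 \right)} \left(j{\left(12,J{\left(2 \right)} \right)} - 68\right) = \left(-6\right) \left(-4\right) \left(5 - 68\right) = 24 \left(-63\right) = -1512$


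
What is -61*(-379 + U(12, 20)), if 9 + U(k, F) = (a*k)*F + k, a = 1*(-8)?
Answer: 140056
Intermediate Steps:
a = -8
U(k, F) = -9 + k - 8*F*k (U(k, F) = -9 + ((-8*k)*F + k) = -9 + (-8*F*k + k) = -9 + (k - 8*F*k) = -9 + k - 8*F*k)
-61*(-379 + U(12, 20)) = -61*(-379 + (-9 + 12 - 8*20*12)) = -61*(-379 + (-9 + 12 - 1920)) = -61*(-379 - 1917) = -61*(-2296) = 140056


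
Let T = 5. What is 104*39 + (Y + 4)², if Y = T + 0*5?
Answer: 4137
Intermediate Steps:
Y = 5 (Y = 5 + 0*5 = 5 + 0 = 5)
104*39 + (Y + 4)² = 104*39 + (5 + 4)² = 4056 + 9² = 4056 + 81 = 4137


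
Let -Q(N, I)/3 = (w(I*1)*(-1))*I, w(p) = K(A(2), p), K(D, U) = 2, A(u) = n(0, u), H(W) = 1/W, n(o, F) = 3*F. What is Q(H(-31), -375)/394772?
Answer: -1125/197386 ≈ -0.0056995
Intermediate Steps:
A(u) = 3*u
w(p) = 2
Q(N, I) = 6*I (Q(N, I) = -3*2*(-1)*I = -(-6)*I = 6*I)
Q(H(-31), -375)/394772 = (6*(-375))/394772 = -2250*1/394772 = -1125/197386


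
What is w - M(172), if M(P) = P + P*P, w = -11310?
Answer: -41066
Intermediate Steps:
M(P) = P + P²
w - M(172) = -11310 - 172*(1 + 172) = -11310 - 172*173 = -11310 - 1*29756 = -11310 - 29756 = -41066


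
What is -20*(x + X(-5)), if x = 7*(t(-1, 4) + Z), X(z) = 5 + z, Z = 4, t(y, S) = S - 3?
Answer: -700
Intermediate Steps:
t(y, S) = -3 + S
x = 35 (x = 7*((-3 + 4) + 4) = 7*(1 + 4) = 7*5 = 35)
-20*(x + X(-5)) = -20*(35 + (5 - 5)) = -20*(35 + 0) = -20*35 = -700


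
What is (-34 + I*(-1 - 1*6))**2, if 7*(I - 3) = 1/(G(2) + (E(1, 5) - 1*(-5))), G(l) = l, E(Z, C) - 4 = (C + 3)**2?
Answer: 17023876/5625 ≈ 3026.5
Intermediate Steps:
E(Z, C) = 4 + (3 + C)**2 (E(Z, C) = 4 + (C + 3)**2 = 4 + (3 + C)**2)
I = 1576/525 (I = 3 + 1/(7*(2 + ((4 + (3 + 5)**2) - 1*(-5)))) = 3 + 1/(7*(2 + ((4 + 8**2) + 5))) = 3 + 1/(7*(2 + ((4 + 64) + 5))) = 3 + 1/(7*(2 + (68 + 5))) = 3 + 1/(7*(2 + 73)) = 3 + (1/7)/75 = 3 + (1/7)*(1/75) = 3 + 1/525 = 1576/525 ≈ 3.0019)
(-34 + I*(-1 - 1*6))**2 = (-34 + 1576*(-1 - 1*6)/525)**2 = (-34 + 1576*(-1 - 6)/525)**2 = (-34 + (1576/525)*(-7))**2 = (-34 - 1576/75)**2 = (-4126/75)**2 = 17023876/5625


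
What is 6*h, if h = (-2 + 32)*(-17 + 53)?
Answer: 6480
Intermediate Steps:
h = 1080 (h = 30*36 = 1080)
6*h = 6*1080 = 6480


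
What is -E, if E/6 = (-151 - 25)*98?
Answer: 103488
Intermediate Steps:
E = -103488 (E = 6*((-151 - 25)*98) = 6*(-176*98) = 6*(-17248) = -103488)
-E = -1*(-103488) = 103488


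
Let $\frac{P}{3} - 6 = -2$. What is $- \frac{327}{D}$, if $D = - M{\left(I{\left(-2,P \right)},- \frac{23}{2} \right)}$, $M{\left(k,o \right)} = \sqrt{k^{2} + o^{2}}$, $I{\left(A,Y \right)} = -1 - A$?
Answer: $\frac{654 \sqrt{533}}{533} \approx 28.328$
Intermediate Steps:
$P = 12$ ($P = 18 + 3 \left(-2\right) = 18 - 6 = 12$)
$D = - \frac{\sqrt{533}}{2}$ ($D = - \sqrt{\left(-1 - -2\right)^{2} + \left(- \frac{23}{2}\right)^{2}} = - \sqrt{\left(-1 + 2\right)^{2} + \left(\left(-23\right) \frac{1}{2}\right)^{2}} = - \sqrt{1^{2} + \left(- \frac{23}{2}\right)^{2}} = - \sqrt{1 + \frac{529}{4}} = - \sqrt{\frac{533}{4}} = - \frac{\sqrt{533}}{2} \approx -11.543$)
$- \frac{327}{D} = - \frac{327}{\left(- \frac{1}{2}\right) \sqrt{533}} = - 327 \left(- \frac{2 \sqrt{533}}{533}\right) = \frac{654 \sqrt{533}}{533}$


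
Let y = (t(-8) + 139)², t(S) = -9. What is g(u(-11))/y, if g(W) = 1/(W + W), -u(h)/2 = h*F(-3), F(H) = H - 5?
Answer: -1/5948800 ≈ -1.6810e-7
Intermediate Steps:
F(H) = -5 + H
u(h) = 16*h (u(h) = -2*h*(-5 - 3) = -2*h*(-8) = -(-16)*h = 16*h)
g(W) = 1/(2*W)
y = 16900 (y = (-9 + 139)² = 130² = 16900)
g(u(-11))/y = (1/(2*((16*(-11)))))/16900 = ((½)/(-176))*(1/16900) = ((½)*(-1/176))*(1/16900) = -1/352*1/16900 = -1/5948800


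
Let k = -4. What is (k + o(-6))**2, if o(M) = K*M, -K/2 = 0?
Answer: 16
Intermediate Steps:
K = 0 (K = -2*0 = 0)
o(M) = 0 (o(M) = 0*M = 0)
(k + o(-6))**2 = (-4 + 0)**2 = (-4)**2 = 16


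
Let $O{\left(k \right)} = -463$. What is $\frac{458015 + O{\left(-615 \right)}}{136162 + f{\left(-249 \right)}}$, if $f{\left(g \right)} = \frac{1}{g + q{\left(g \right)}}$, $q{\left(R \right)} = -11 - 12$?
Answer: $\frac{124454144}{37036063} \approx 3.3604$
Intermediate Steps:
$q{\left(R \right)} = -23$ ($q{\left(R \right)} = -11 - 12 = -23$)
$f{\left(g \right)} = \frac{1}{-23 + g}$ ($f{\left(g \right)} = \frac{1}{g - 23} = \frac{1}{-23 + g}$)
$\frac{458015 + O{\left(-615 \right)}}{136162 + f{\left(-249 \right)}} = \frac{458015 - 463}{136162 + \frac{1}{-23 - 249}} = \frac{457552}{136162 + \frac{1}{-272}} = \frac{457552}{136162 - \frac{1}{272}} = \frac{457552}{\frac{37036063}{272}} = 457552 \cdot \frac{272}{37036063} = \frac{124454144}{37036063}$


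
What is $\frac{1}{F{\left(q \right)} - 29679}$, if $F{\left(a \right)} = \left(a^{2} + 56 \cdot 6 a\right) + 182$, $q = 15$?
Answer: $- \frac{1}{24232} \approx -4.1268 \cdot 10^{-5}$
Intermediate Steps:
$F{\left(a \right)} = 182 + a^{2} + 336 a$ ($F{\left(a \right)} = \left(a^{2} + 336 a\right) + 182 = 182 + a^{2} + 336 a$)
$\frac{1}{F{\left(q \right)} - 29679} = \frac{1}{\left(182 + 15^{2} + 336 \cdot 15\right) - 29679} = \frac{1}{\left(182 + 225 + 5040\right) - 29679} = \frac{1}{5447 - 29679} = \frac{1}{-24232} = - \frac{1}{24232}$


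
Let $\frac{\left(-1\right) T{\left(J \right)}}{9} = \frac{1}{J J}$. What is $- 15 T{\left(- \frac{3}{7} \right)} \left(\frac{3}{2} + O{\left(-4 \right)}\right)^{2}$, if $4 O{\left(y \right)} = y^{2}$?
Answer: $\frac{88935}{4} \approx 22234.0$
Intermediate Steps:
$O{\left(y \right)} = \frac{y^{2}}{4}$
$T{\left(J \right)} = - \frac{9}{J^{2}}$ ($T{\left(J \right)} = - 9 \frac{1}{J J} = - \frac{9}{J^{2}}$)
$- 15 T{\left(- \frac{3}{7} \right)} \left(\frac{3}{2} + O{\left(-4 \right)}\right)^{2} = - 15 \left(- \frac{9}{\frac{9}{49}}\right) \left(\frac{3}{2} + \frac{\left(-4\right)^{2}}{4}\right)^{2} = - 15 \left(- \frac{9}{\frac{9}{49}}\right) \left(3 \cdot \frac{1}{2} + \frac{1}{4} \cdot 16\right)^{2} = - 15 \left(- \frac{9}{\frac{9}{49}}\right) \left(\frac{3}{2} + 4\right)^{2} = - 15 \left(\left(-9\right) \frac{49}{9}\right) \left(\frac{11}{2}\right)^{2} = \left(-15\right) \left(-49\right) \frac{121}{4} = 735 \cdot \frac{121}{4} = \frac{88935}{4}$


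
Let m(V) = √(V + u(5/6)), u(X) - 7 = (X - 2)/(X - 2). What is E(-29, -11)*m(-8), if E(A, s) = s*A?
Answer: 0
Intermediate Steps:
u(X) = 8 (u(X) = 7 + (X - 2)/(X - 2) = 7 + (-2 + X)/(-2 + X) = 7 + 1 = 8)
E(A, s) = A*s
m(V) = √(8 + V) (m(V) = √(V + 8) = √(8 + V))
E(-29, -11)*m(-8) = (-29*(-11))*√(8 - 8) = 319*√0 = 319*0 = 0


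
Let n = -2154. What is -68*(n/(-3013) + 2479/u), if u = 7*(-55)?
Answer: 451515716/1160005 ≈ 389.24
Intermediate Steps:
u = -385
-68*(n/(-3013) + 2479/u) = -68*(-2154/(-3013) + 2479/(-385)) = -68*(-2154*(-1/3013) + 2479*(-1/385)) = -68*(2154/3013 - 2479/385) = -68*(-6639937/1160005) = 451515716/1160005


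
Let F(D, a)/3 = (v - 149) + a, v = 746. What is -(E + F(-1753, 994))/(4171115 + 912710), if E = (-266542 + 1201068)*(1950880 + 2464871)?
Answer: -4126634123799/5083825 ≈ -8.1172e+5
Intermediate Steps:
F(D, a) = 1791 + 3*a (F(D, a) = 3*((746 - 149) + a) = 3*(597 + a) = 1791 + 3*a)
E = 4126634119026 (E = 934526*4415751 = 4126634119026)
-(E + F(-1753, 994))/(4171115 + 912710) = -(4126634119026 + (1791 + 3*994))/(4171115 + 912710) = -(4126634119026 + (1791 + 2982))/5083825 = -(4126634119026 + 4773)/5083825 = -4126634123799/5083825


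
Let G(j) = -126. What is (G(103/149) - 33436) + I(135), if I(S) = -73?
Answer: -33635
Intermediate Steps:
(G(103/149) - 33436) + I(135) = (-126 - 33436) - 73 = -33562 - 73 = -33635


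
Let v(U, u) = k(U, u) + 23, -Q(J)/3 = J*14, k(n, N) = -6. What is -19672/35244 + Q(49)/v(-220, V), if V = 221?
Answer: -18216644/149787 ≈ -121.62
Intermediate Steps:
Q(J) = -42*J (Q(J) = -3*J*14 = -42*J)
v(U, u) = 17 (v(U, u) = -6 + 23 = 17)
-19672/35244 + Q(49)/v(-220, V) = -19672/35244 - 42*49/17 = -19672*1/35244 - 2058*1/17 = -4918/8811 - 2058/17 = -18216644/149787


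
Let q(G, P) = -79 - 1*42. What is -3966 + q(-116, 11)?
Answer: -4087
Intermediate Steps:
q(G, P) = -121 (q(G, P) = -79 - 42 = -121)
-3966 + q(-116, 11) = -3966 - 121 = -4087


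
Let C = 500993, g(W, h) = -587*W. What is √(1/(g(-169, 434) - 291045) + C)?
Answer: √18438222211301410/191842 ≈ 707.81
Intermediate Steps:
√(1/(g(-169, 434) - 291045) + C) = √(1/(-587*(-169) - 291045) + 500993) = √(1/(99203 - 291045) + 500993) = √(1/(-191842) + 500993) = √(-1/191842 + 500993) = √(96111499105/191842) = √18438222211301410/191842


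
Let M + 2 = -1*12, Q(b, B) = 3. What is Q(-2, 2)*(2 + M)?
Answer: -36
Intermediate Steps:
M = -14 (M = -2 - 1*12 = -2 - 12 = -14)
Q(-2, 2)*(2 + M) = 3*(2 - 14) = 3*(-12) = -36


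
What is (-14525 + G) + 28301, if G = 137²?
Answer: 32545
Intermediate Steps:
G = 18769
(-14525 + G) + 28301 = (-14525 + 18769) + 28301 = 4244 + 28301 = 32545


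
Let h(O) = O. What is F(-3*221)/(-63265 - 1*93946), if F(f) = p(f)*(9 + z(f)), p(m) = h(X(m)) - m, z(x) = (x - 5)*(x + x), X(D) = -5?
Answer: -582841266/157211 ≈ -3707.4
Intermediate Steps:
z(x) = 2*x*(-5 + x) (z(x) = (-5 + x)*(2*x) = 2*x*(-5 + x))
p(m) = -5 - m
F(f) = (-5 - f)*(9 + 2*f*(-5 + f))
F(-3*221)/(-63265 - 1*93946) = (-45 - 2*(-3*221)**3 + 41*(-3*221))/(-63265 - 1*93946) = (-45 - 2*(-663)**3 + 41*(-663))/(-63265 - 93946) = (-45 - 2*(-291434247) - 27183)/(-157211) = (-45 + 582868494 - 27183)*(-1/157211) = 582841266*(-1/157211) = -582841266/157211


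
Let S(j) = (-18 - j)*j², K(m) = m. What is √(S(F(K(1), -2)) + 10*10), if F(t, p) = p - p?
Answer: 10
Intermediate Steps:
F(t, p) = 0
S(j) = j²*(-18 - j)
√(S(F(K(1), -2)) + 10*10) = √(0²*(-18 - 1*0) + 10*10) = √(0*(-18 + 0) + 100) = √(0*(-18) + 100) = √(0 + 100) = √100 = 10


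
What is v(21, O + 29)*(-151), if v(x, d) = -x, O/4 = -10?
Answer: 3171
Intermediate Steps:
O = -40 (O = 4*(-10) = -40)
v(21, O + 29)*(-151) = -1*21*(-151) = -21*(-151) = 3171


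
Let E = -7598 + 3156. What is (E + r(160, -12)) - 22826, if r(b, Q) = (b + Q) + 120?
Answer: -27000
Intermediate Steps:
r(b, Q) = 120 + Q + b (r(b, Q) = (Q + b) + 120 = 120 + Q + b)
E = -4442
(E + r(160, -12)) - 22826 = (-4442 + (120 - 12 + 160)) - 22826 = (-4442 + 268) - 22826 = -4174 - 22826 = -27000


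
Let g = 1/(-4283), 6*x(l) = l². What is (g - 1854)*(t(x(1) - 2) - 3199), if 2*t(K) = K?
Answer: 304914286517/51396 ≈ 5.9326e+6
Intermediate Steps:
x(l) = l²/6
g = -1/4283 ≈ -0.00023348
t(K) = K/2
(g - 1854)*(t(x(1) - 2) - 3199) = (-1/4283 - 1854)*(((⅙)*1² - 2)/2 - 3199) = -7940683*(((⅙)*1 - 2)/2 - 3199)/4283 = -7940683*((⅙ - 2)/2 - 3199)/4283 = -7940683*((½)*(-11/6) - 3199)/4283 = -7940683*(-11/12 - 3199)/4283 = -7940683/4283*(-38399/12) = 304914286517/51396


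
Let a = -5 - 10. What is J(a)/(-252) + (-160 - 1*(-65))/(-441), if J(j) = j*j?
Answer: -1195/1764 ≈ -0.67744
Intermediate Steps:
a = -15
J(j) = j²
J(a)/(-252) + (-160 - 1*(-65))/(-441) = (-15)²/(-252) + (-160 - 1*(-65))/(-441) = 225*(-1/252) + (-160 + 65)*(-1/441) = -25/28 - 95*(-1/441) = -25/28 + 95/441 = -1195/1764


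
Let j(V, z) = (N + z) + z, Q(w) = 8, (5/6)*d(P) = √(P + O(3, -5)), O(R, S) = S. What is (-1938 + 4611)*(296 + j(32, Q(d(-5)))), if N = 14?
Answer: 871398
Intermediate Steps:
d(P) = 6*√(-5 + P)/5 (d(P) = 6*√(P - 5)/5 = 6*√(-5 + P)/5)
j(V, z) = 14 + 2*z (j(V, z) = (14 + z) + z = 14 + 2*z)
(-1938 + 4611)*(296 + j(32, Q(d(-5)))) = (-1938 + 4611)*(296 + (14 + 2*8)) = 2673*(296 + (14 + 16)) = 2673*(296 + 30) = 2673*326 = 871398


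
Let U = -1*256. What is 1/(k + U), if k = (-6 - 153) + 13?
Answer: -1/402 ≈ -0.0024876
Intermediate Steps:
U = -256
k = -146 (k = -159 + 13 = -146)
1/(k + U) = 1/(-146 - 256) = 1/(-402) = -1/402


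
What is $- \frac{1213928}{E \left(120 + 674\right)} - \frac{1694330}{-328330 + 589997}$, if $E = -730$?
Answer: $- \frac{166105664156}{37916856635} \approx -4.3808$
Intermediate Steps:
$- \frac{1213928}{E \left(120 + 674\right)} - \frac{1694330}{-328330 + 589997} = - \frac{1213928}{\left(-730\right) \left(120 + 674\right)} - \frac{1694330}{-328330 + 589997} = - \frac{1213928}{\left(-730\right) 794} - \frac{1694330}{261667} = - \frac{1213928}{-579620} - \frac{1694330}{261667} = \left(-1213928\right) \left(- \frac{1}{579620}\right) - \frac{1694330}{261667} = \frac{303482}{144905} - \frac{1694330}{261667} = - \frac{166105664156}{37916856635}$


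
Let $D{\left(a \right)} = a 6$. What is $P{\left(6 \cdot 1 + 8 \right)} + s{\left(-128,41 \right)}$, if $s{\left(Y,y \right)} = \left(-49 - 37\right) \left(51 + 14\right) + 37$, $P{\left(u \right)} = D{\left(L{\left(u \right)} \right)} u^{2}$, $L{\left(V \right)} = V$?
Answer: $10911$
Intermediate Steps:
$D{\left(a \right)} = 6 a$
$P{\left(u \right)} = 6 u^{3}$ ($P{\left(u \right)} = 6 u u^{2} = 6 u^{3}$)
$s{\left(Y,y \right)} = -5553$ ($s{\left(Y,y \right)} = \left(-86\right) 65 + 37 = -5590 + 37 = -5553$)
$P{\left(6 \cdot 1 + 8 \right)} + s{\left(-128,41 \right)} = 6 \left(6 \cdot 1 + 8\right)^{3} - 5553 = 6 \left(6 + 8\right)^{3} - 5553 = 6 \cdot 14^{3} - 5553 = 6 \cdot 2744 - 5553 = 16464 - 5553 = 10911$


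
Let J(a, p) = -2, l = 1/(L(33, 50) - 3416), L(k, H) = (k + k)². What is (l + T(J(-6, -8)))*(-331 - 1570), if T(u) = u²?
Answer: -7149661/940 ≈ -7606.0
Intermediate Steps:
L(k, H) = 4*k² (L(k, H) = (2*k)² = 4*k²)
l = 1/940 (l = 1/(4*33² - 3416) = 1/(4*1089 - 3416) = 1/(4356 - 3416) = 1/940 ≈ 0.0010638)
(l + T(J(-6, -8)))*(-331 - 1570) = (1/940 + (-2)²)*(-331 - 1570) = (1/940 + 4)*(-1901) = (3761/940)*(-1901) = -7149661/940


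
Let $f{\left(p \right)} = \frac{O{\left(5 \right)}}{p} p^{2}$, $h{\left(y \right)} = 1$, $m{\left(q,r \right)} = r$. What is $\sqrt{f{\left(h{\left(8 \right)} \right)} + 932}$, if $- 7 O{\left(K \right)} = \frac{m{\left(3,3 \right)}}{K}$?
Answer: $\frac{13 \sqrt{6755}}{35} \approx 30.527$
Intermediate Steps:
$O{\left(K \right)} = - \frac{3}{7 K}$ ($O{\left(K \right)} = - \frac{3 \frac{1}{K}}{7} = - \frac{3}{7 K}$)
$f{\left(p \right)} = - \frac{3 p}{35}$ ($f{\left(p \right)} = \frac{\left(- \frac{3}{7}\right) \frac{1}{5}}{p} p^{2} = - \frac{3}{35 p} p^{2} = - \frac{3 p}{35}$)
$\sqrt{f{\left(h{\left(8 \right)} \right)} + 932} = \sqrt{\left(- \frac{3}{35}\right) 1 + 932} = \sqrt{- \frac{3}{35} + 932} = \sqrt{\frac{32617}{35}} = \frac{13 \sqrt{6755}}{35}$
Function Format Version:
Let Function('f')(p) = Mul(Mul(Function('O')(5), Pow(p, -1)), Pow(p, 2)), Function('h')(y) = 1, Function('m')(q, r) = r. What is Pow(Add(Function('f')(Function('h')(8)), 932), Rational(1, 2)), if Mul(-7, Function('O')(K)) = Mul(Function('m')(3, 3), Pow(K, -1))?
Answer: Mul(Rational(13, 35), Pow(6755, Rational(1, 2))) ≈ 30.527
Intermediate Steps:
Function('O')(K) = Mul(Rational(-3, 7), Pow(K, -1)) (Function('O')(K) = Mul(Rational(-1, 7), Mul(3, Pow(K, -1))) = Mul(Rational(-3, 7), Pow(K, -1)))
Function('f')(p) = Mul(Rational(-3, 35), p) (Function('f')(p) = Mul(Mul(Mul(Rational(-3, 7), Pow(5, -1)), Pow(p, -1)), Pow(p, 2)) = Mul(Mul(Mul(Rational(-3, 7), Rational(1, 5)), Pow(p, -1)), Pow(p, 2)) = Mul(Mul(Rational(-3, 35), Pow(p, -1)), Pow(p, 2)) = Mul(Rational(-3, 35), p))
Pow(Add(Function('f')(Function('h')(8)), 932), Rational(1, 2)) = Pow(Add(Mul(Rational(-3, 35), 1), 932), Rational(1, 2)) = Pow(Add(Rational(-3, 35), 932), Rational(1, 2)) = Pow(Rational(32617, 35), Rational(1, 2)) = Mul(Rational(13, 35), Pow(6755, Rational(1, 2)))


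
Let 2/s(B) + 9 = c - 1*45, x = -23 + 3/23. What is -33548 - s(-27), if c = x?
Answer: -29656409/884 ≈ -33548.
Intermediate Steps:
x = -526/23 (x = -23 + 3*(1/23) = -23 + 3/23 = -526/23 ≈ -22.870)
c = -526/23 ≈ -22.870
s(B) = -23/884 (s(B) = 2/(-9 + (-526/23 - 1*45)) = 2/(-9 + (-526/23 - 45)) = 2/(-9 - 1561/23) = 2/(-1768/23) = 2*(-23/1768) = -23/884)
-33548 - s(-27) = -33548 - 1*(-23/884) = -33548 + 23/884 = -29656409/884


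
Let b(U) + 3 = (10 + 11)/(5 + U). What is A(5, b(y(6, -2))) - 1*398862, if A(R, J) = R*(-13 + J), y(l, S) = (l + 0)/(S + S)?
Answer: -398912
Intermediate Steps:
y(l, S) = l/(2*S) (y(l, S) = l/((2*S)) = l*(1/(2*S)) = l/(2*S))
b(U) = -3 + 21/(5 + U) (b(U) = -3 + (10 + 11)/(5 + U) = -3 + 21/(5 + U))
A(5, b(y(6, -2))) - 1*398862 = 5*(-13 + 3*(2 - 6/(2*(-2)))/(5 + (½)*6/(-2))) - 1*398862 = 5*(-13 + 3*(2 - 6*(-1)/(2*2))/(5 + (½)*6*(-½))) - 398862 = 5*(-13 + 3*(2 - 1*(-3/2))/(5 - 3/2)) - 398862 = 5*(-13 + 3*(2 + 3/2)/(7/2)) - 398862 = 5*(-13 + 3*(2/7)*(7/2)) - 398862 = 5*(-13 + 3) - 398862 = 5*(-10) - 398862 = -50 - 398862 = -398912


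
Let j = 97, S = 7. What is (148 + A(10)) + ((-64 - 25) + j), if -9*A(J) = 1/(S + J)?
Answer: 23867/153 ≈ 155.99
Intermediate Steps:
A(J) = -1/(9*(7 + J))
(148 + A(10)) + ((-64 - 25) + j) = (148 - 1/(63 + 9*10)) + ((-64 - 25) + 97) = (148 - 1/(63 + 90)) + (-89 + 97) = (148 - 1/153) + 8 = 22643/153 + 8 = 23867/153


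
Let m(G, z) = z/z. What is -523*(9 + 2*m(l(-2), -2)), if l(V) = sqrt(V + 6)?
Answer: -5753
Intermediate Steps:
l(V) = sqrt(6 + V)
m(G, z) = 1
-523*(9 + 2*m(l(-2), -2)) = -523*(9 + 2*1) = -523*(9 + 2) = -523*11 = -5753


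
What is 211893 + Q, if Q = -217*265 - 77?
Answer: 154311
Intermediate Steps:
Q = -57582 (Q = -57505 - 77 = -57582)
211893 + Q = 211893 - 57582 = 154311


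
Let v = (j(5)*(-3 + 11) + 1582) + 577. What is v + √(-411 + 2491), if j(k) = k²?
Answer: 2359 + 4*√130 ≈ 2404.6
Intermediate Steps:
v = 2359 (v = (5²*(-3 + 11) + 1582) + 577 = (25*8 + 1582) + 577 = (200 + 1582) + 577 = 1782 + 577 = 2359)
v + √(-411 + 2491) = 2359 + √(-411 + 2491) = 2359 + √2080 = 2359 + 4*√130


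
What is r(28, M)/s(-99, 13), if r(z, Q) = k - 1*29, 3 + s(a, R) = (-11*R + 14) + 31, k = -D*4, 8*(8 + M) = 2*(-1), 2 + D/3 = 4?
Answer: 53/101 ≈ 0.52475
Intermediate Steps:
D = 6 (D = -6 + 3*4 = -6 + 12 = 6)
M = -33/4 (M = -8 + (2*(-1))/8 = -8 + (1/8)*(-2) = -8 - 1/4 = -33/4 ≈ -8.2500)
k = -24 (k = -1*6*4 = -6*4 = -24)
s(a, R) = 42 - 11*R (s(a, R) = -3 + ((-11*R + 14) + 31) = -3 + ((14 - 11*R) + 31) = -3 + (45 - 11*R) = 42 - 11*R)
r(z, Q) = -53 (r(z, Q) = -24 - 1*29 = -24 - 29 = -53)
r(28, M)/s(-99, 13) = -53/(42 - 11*13) = -53/(42 - 143) = -53/(-101) = -53*(-1/101) = 53/101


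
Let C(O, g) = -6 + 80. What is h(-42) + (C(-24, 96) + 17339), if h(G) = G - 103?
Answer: 17268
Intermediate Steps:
C(O, g) = 74
h(G) = -103 + G
h(-42) + (C(-24, 96) + 17339) = (-103 - 42) + (74 + 17339) = -145 + 17413 = 17268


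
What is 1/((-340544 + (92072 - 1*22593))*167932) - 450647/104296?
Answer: -5128417791642139/1186901193160920 ≈ -4.3208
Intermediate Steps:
1/((-340544 + (92072 - 1*22593))*167932) - 450647/104296 = (1/167932)/(-340544 + (92072 - 22593)) - 450647*1/104296 = (1/167932)/(-340544 + 69479) - 450647/104296 = (1/167932)/(-271065) - 450647/104296 = -1/271065*1/167932 - 450647/104296 = -1/45520487580 - 450647/104296 = -5128417791642139/1186901193160920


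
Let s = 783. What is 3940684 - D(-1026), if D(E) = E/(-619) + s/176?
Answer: 429313212443/108944 ≈ 3.9407e+6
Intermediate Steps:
D(E) = 783/176 - E/619 (D(E) = E/(-619) + 783/176 = E*(-1/619) + 783*(1/176) = -E/619 + 783/176 = 783/176 - E/619)
3940684 - D(-1026) = 3940684 - (783/176 - 1/619*(-1026)) = 3940684 - (783/176 + 1026/619) = 3940684 - 1*665253/108944 = 3940684 - 665253/108944 = 429313212443/108944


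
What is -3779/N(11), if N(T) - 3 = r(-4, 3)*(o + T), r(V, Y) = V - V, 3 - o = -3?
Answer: -3779/3 ≈ -1259.7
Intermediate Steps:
o = 6 (o = 3 - 1*(-3) = 3 + 3 = 6)
r(V, Y) = 0
N(T) = 3 (N(T) = 3 + 0*(6 + T) = 3 + 0 = 3)
-3779/N(11) = -3779/3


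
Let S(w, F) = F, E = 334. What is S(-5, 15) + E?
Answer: 349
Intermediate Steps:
S(-5, 15) + E = 15 + 334 = 349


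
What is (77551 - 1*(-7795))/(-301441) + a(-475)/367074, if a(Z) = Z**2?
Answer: 36684328021/110651153634 ≈ 0.33153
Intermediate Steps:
(77551 - 1*(-7795))/(-301441) + a(-475)/367074 = (77551 - 1*(-7795))/(-301441) + (-475)**2/367074 = (77551 + 7795)*(-1/301441) + 225625*(1/367074) = 85346*(-1/301441) + 225625/367074 = -85346/301441 + 225625/367074 = 36684328021/110651153634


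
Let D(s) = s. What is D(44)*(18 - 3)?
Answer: 660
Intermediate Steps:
D(44)*(18 - 3) = 44*(18 - 3) = 44*15 = 660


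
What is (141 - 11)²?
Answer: 16900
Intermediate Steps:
(141 - 11)² = 130² = 16900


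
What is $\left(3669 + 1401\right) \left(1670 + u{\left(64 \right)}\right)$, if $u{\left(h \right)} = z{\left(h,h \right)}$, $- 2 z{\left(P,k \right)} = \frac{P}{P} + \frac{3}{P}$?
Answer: $\frac{541711755}{64} \approx 8.4642 \cdot 10^{6}$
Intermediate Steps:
$z{\left(P,k \right)} = - \frac{1}{2} - \frac{3}{2 P}$ ($z{\left(P,k \right)} = - \frac{\frac{P}{P} + \frac{3}{P}}{2} = - \frac{1 + \frac{3}{P}}{2} = - \frac{1}{2} - \frac{3}{2 P}$)
$u{\left(h \right)} = \frac{-3 - h}{2 h}$
$\left(3669 + 1401\right) \left(1670 + u{\left(64 \right)}\right) = \left(3669 + 1401\right) \left(1670 + \frac{-3 - 64}{2 \cdot 64}\right) = 5070 \left(1670 + \frac{1}{2} \cdot \frac{1}{64} \left(-3 - 64\right)\right) = 5070 \left(1670 + \frac{1}{2} \cdot \frac{1}{64} \left(-67\right)\right) = 5070 \left(1670 - \frac{67}{128}\right) = 5070 \cdot \frac{213693}{128} = \frac{541711755}{64}$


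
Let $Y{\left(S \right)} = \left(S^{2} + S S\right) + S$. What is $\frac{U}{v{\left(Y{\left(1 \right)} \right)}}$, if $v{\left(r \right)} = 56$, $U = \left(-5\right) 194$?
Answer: $- \frac{485}{28} \approx -17.321$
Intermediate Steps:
$U = -970$
$Y{\left(S \right)} = S + 2 S^{2}$ ($Y{\left(S \right)} = \left(S^{2} + S^{2}\right) + S = 2 S^{2} + S = S + 2 S^{2}$)
$\frac{U}{v{\left(Y{\left(1 \right)} \right)}} = - \frac{970}{56} = \left(-970\right) \frac{1}{56} = - \frac{485}{28}$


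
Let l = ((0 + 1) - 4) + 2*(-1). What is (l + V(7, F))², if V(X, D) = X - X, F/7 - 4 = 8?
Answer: 25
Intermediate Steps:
F = 84 (F = 28 + 7*8 = 28 + 56 = 84)
V(X, D) = 0
l = -5 (l = (1 - 4) - 2 = -3 - 2 = -5)
(l + V(7, F))² = (-5 + 0)² = (-5)² = 25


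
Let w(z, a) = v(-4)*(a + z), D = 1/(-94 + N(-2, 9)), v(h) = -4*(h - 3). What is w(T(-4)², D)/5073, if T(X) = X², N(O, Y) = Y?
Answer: 203084/143735 ≈ 1.4129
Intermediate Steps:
v(h) = 12 - 4*h (v(h) = -4*(-3 + h) = 12 - 4*h)
D = -1/85 (D = 1/(-94 + 9) = 1/(-85) = -1/85 ≈ -0.011765)
w(z, a) = 28*a + 28*z (w(z, a) = (12 - 4*(-4))*(a + z) = (12 + 16)*(a + z) = 28*(a + z) = 28*a + 28*z)
w(T(-4)², D)/5073 = (28*(-1/85) + 28*((-4)²)²)/5073 = (-28/85 + 28*16²)*(1/5073) = (-28/85 + 28*256)*(1/5073) = (-28/85 + 7168)*(1/5073) = (609252/85)*(1/5073) = 203084/143735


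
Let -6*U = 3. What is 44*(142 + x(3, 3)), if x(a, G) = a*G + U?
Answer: 6622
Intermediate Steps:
U = -½ (U = -⅙*3 = -½ ≈ -0.50000)
x(a, G) = -½ + G*a (x(a, G) = a*G - ½ = G*a - ½ = -½ + G*a)
44*(142 + x(3, 3)) = 44*(142 + (-½ + 3*3)) = 44*(142 + (-½ + 9)) = 44*(142 + 17/2) = 44*(301/2) = 6622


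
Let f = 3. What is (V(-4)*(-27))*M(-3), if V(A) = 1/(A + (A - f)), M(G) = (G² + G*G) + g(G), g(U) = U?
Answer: 405/11 ≈ 36.818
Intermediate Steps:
M(G) = G + 2*G² (M(G) = (G² + G*G) + G = (G² + G²) + G = 2*G² + G = G + 2*G²)
V(A) = 1/(-3 + 2*A) (V(A) = 1/(A + (A - 1*3)) = 1/(A + (A - 3)) = 1/(A + (-3 + A)) = 1/(-3 + 2*A))
(V(-4)*(-27))*M(-3) = (-27/(-3 + 2*(-4)))*(-3*(1 + 2*(-3))) = (-27/(-3 - 8))*(-3*(1 - 6)) = (-27/(-11))*(-3*(-5)) = -1/11*(-27)*15 = (27/11)*15 = 405/11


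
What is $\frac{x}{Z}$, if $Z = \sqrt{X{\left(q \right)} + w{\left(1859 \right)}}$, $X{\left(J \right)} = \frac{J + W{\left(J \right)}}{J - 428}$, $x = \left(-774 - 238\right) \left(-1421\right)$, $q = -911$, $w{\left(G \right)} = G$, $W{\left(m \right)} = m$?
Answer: $\frac{1438052 \sqrt{3335479797}}{2491023} \approx 33341.0$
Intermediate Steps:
$x = 1438052$ ($x = \left(-1012\right) \left(-1421\right) = 1438052$)
$X{\left(J \right)} = \frac{2 J}{-428 + J}$ ($X{\left(J \right)} = \frac{J + J}{J - 428} = \frac{2 J}{-428 + J}$)
$Z = \frac{\sqrt{3335479797}}{1339}$ ($Z = \sqrt{2 \left(-911\right) \frac{1}{-428 - 911} + 1859} = \sqrt{2 \left(-911\right) \frac{1}{-1339} + 1859} = \sqrt{2 \left(-911\right) \left(- \frac{1}{1339}\right) + 1859} = \sqrt{\frac{1822}{1339} + 1859} = \sqrt{\frac{2491023}{1339}} = \frac{\sqrt{3335479797}}{1339} \approx 43.132$)
$\frac{x}{Z} = \frac{1438052}{\frac{1}{1339} \sqrt{3335479797}} = 1438052 \frac{\sqrt{3335479797}}{2491023} = \frac{1438052 \sqrt{3335479797}}{2491023}$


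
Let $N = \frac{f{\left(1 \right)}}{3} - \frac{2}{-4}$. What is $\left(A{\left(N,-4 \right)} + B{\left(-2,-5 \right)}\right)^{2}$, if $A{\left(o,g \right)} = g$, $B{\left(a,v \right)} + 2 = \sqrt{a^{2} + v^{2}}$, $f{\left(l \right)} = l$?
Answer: $\left(6 - \sqrt{29}\right)^{2} \approx 0.37802$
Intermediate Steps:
$B{\left(a,v \right)} = -2 + \sqrt{a^{2} + v^{2}}$
$N = \frac{5}{6}$ ($N = 1 \cdot \frac{1}{3} - \frac{2}{-4} = 1 \cdot \frac{1}{3} - - \frac{1}{2} = \frac{1}{3} + \frac{1}{2} = \frac{5}{6} \approx 0.83333$)
$\left(A{\left(N,-4 \right)} + B{\left(-2,-5 \right)}\right)^{2} = \left(-4 - \left(2 - \sqrt{\left(-2\right)^{2} + \left(-5\right)^{2}}\right)\right)^{2} = \left(-4 - \left(2 - \sqrt{4 + 25}\right)\right)^{2} = \left(-4 - \left(2 - \sqrt{29}\right)\right)^{2} = \left(-6 + \sqrt{29}\right)^{2}$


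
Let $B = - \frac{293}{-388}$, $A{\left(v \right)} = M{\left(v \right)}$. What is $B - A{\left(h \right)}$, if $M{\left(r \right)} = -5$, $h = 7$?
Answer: $\frac{2233}{388} \approx 5.7552$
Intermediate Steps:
$A{\left(v \right)} = -5$
$B = \frac{293}{388}$ ($B = \left(-293\right) \left(- \frac{1}{388}\right) = \frac{293}{388} \approx 0.75515$)
$B - A{\left(h \right)} = \frac{293}{388} - -5 = \frac{293}{388} + 5 = \frac{2233}{388}$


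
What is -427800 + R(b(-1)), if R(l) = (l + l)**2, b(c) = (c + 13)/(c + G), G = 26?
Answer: -267374424/625 ≈ -4.2780e+5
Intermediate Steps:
b(c) = (13 + c)/(26 + c) (b(c) = (c + 13)/(c + 26) = (13 + c)/(26 + c))
R(l) = 4*l**2 (R(l) = (2*l)**2 = 4*l**2)
-427800 + R(b(-1)) = -427800 + 4*((13 - 1)/(26 - 1))**2 = -427800 + 4*(12/25)**2 = -427800 + 4*(144/625) = -427800 + 576/625 = -267374424/625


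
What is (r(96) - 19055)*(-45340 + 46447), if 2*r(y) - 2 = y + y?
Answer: -20986506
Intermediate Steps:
r(y) = 1 + y (r(y) = 1 + (y + y)/2 = 1 + (2*y)/2 = 1 + y)
(r(96) - 19055)*(-45340 + 46447) = ((1 + 96) - 19055)*(-45340 + 46447) = (97 - 19055)*1107 = -18958*1107 = -20986506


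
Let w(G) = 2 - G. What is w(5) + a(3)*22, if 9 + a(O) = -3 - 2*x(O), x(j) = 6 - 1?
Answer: -487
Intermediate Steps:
x(j) = 5
a(O) = -22 (a(O) = -9 + (-3 - 2*5) = -9 + (-3 - 10) = -9 - 13 = -22)
w(5) + a(3)*22 = (2 - 1*5) - 22*22 = (2 - 5) - 484 = -3 - 484 = -487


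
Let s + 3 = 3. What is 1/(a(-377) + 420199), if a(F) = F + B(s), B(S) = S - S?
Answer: 1/419822 ≈ 2.3820e-6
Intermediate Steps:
s = 0 (s = -3 + 3 = 0)
B(S) = 0
a(F) = F (a(F) = F + 0 = F)
1/(a(-377) + 420199) = 1/(-377 + 420199) = 1/419822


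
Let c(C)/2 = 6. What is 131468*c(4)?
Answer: 1577616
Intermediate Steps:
c(C) = 12 (c(C) = 2*6 = 12)
131468*c(4) = 131468*12 = 1577616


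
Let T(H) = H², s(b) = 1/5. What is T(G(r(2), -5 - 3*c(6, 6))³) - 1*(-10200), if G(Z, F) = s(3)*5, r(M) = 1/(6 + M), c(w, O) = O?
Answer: 10201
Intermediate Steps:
s(b) = ⅕
G(Z, F) = 1 (G(Z, F) = (⅕)*5 = 1)
T(G(r(2), -5 - 3*c(6, 6))³) - 1*(-10200) = (1³)² - 1*(-10200) = 1² + 10200 = 1 + 10200 = 10201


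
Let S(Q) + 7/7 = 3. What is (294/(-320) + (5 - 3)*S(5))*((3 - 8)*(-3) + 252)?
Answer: 131631/160 ≈ 822.69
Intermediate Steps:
S(Q) = 2 (S(Q) = -1 + 3 = 2)
(294/(-320) + (5 - 3)*S(5))*((3 - 8)*(-3) + 252) = (294/(-320) + (5 - 3)*2)*((3 - 8)*(-3) + 252) = (294*(-1/320) + 2*2)*(-5*(-3) + 252) = (-147/160 + 4)*(15 + 252) = (493/160)*267 = 131631/160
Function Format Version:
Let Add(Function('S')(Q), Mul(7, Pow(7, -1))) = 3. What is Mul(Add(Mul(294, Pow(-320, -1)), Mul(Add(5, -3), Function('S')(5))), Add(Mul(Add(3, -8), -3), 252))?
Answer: Rational(131631, 160) ≈ 822.69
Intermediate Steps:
Function('S')(Q) = 2 (Function('S')(Q) = Add(-1, 3) = 2)
Mul(Add(Mul(294, Pow(-320, -1)), Mul(Add(5, -3), Function('S')(5))), Add(Mul(Add(3, -8), -3), 252)) = Mul(Add(Mul(294, Pow(-320, -1)), Mul(Add(5, -3), 2)), Add(Mul(Add(3, -8), -3), 252)) = Mul(Add(Mul(294, Rational(-1, 320)), Mul(2, 2)), Add(Mul(-5, -3), 252)) = Mul(Add(Rational(-147, 160), 4), Add(15, 252)) = Mul(Rational(493, 160), 267) = Rational(131631, 160)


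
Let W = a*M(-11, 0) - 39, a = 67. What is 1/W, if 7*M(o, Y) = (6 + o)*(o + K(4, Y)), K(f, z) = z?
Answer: 7/3412 ≈ 0.0020516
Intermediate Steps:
M(o, Y) = (6 + o)*(Y + o)/7 (M(o, Y) = ((6 + o)*(o + Y))/7 = ((6 + o)*(Y + o))/7 = (6 + o)*(Y + o)/7)
W = 3412/7 (W = 67*((⅐)*(-11)² + (6/7)*0 + (6/7)*(-11) + (⅐)*0*(-11)) - 39 = 67*((⅐)*121 + 0 - 66/7 + 0) - 39 = 67*(121/7 + 0 - 66/7 + 0) - 39 = 67*(55/7) - 39 = 3685/7 - 39 = 3412/7 ≈ 487.43)
1/W = 1/(3412/7) = 7/3412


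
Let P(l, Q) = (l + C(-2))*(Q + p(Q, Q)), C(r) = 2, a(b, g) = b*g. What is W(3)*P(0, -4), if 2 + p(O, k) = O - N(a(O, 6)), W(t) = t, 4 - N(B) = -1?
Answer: -90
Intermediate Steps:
N(B) = 5 (N(B) = 4 - 1*(-1) = 4 + 1 = 5)
p(O, k) = -7 + O (p(O, k) = -2 + (O - 1*5) = -2 + (O - 5) = -2 + (-5 + O) = -7 + O)
P(l, Q) = (-7 + 2*Q)*(2 + l) (P(l, Q) = (l + 2)*(Q + (-7 + Q)) = (2 + l)*(-7 + 2*Q) = (-7 + 2*Q)*(2 + l))
W(3)*P(0, -4) = 3*(-14 + 4*(-4) - 4*0 + 0*(-7 - 4)) = 3*(-14 - 16 + 0 + 0*(-11)) = 3*(-14 - 16 + 0 + 0) = 3*(-30) = -90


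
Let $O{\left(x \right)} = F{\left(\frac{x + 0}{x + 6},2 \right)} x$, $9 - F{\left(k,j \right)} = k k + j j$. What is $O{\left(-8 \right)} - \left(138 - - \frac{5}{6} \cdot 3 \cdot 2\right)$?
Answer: $-55$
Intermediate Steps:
$F{\left(k,j \right)} = 9 - j^{2} - k^{2}$ ($F{\left(k,j \right)} = 9 - \left(k k + j j\right) = 9 - \left(k^{2} + j^{2}\right) = 9 - \left(j^{2} + k^{2}\right) = 9 - j^{2} - k^{2}$)
$O{\left(x \right)} = x \left(5 - \frac{x^{2}}{\left(6 + x\right)^{2}}\right)$ ($O{\left(x \right)} = \left(9 - 2^{2} - \left(\frac{x + 0}{x + 6}\right)^{2}\right) x = \left(9 - 4 - \left(\frac{x}{6 + x}\right)^{2}\right) x = \left(9 - 4 - \frac{x^{2}}{\left(6 + x\right)^{2}}\right) x = \left(5 - \frac{x^{2}}{\left(6 + x\right)^{2}}\right) x = x \left(5 - \frac{x^{2}}{\left(6 + x\right)^{2}}\right)$)
$O{\left(-8 \right)} - \left(138 - - \frac{5}{6} \cdot 3 \cdot 2\right) = \left(5 \left(-8\right) - \frac{\left(-8\right)^{3}}{\left(6 - 8\right)^{2}}\right) - \left(138 - - \frac{5}{6} \cdot 3 \cdot 2\right) = \left(-40 - - \frac{512}{4}\right) - \left(138 - \left(-5\right) \frac{1}{6} \cdot 3 \cdot 2\right) = \left(-40 - \left(-512\right) \frac{1}{4}\right) - \left(138 - \left(- \frac{5}{6}\right) 3 \cdot 2\right) = \left(-40 + 128\right) - \left(138 - \left(- \frac{5}{2}\right) 2\right) = 88 - \left(138 - -5\right) = 88 - \left(138 + 5\right) = 88 - 143 = -55$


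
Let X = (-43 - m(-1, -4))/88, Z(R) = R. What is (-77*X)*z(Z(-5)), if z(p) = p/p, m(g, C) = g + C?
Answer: 133/4 ≈ 33.250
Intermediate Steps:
m(g, C) = C + g
z(p) = 1
X = -19/44 (X = (-43 - (-4 - 1))/88 = (-43 - 1*(-5))*(1/88) = (-43 + 5)*(1/88) = -38*1/88 = -19/44 ≈ -0.43182)
(-77*X)*z(Z(-5)) = -77*(-19/44)*1 = (133/4)*1 = 133/4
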